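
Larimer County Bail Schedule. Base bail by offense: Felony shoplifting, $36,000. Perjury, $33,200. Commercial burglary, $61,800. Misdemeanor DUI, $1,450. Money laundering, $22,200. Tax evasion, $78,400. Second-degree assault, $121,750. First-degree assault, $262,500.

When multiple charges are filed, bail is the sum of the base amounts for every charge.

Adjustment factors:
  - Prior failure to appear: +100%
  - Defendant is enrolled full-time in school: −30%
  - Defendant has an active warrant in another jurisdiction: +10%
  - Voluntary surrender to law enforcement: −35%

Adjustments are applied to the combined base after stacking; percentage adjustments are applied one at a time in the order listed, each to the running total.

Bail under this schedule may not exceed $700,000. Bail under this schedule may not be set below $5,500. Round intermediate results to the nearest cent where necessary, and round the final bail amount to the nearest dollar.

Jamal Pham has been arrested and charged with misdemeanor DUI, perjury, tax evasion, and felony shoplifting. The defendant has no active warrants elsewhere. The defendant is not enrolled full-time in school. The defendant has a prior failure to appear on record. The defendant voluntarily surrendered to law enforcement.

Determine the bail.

Base amounts from the schedule: misdemeanor DUI $1,450; perjury $33,200; tax evasion $78,400; felony shoplifting $36,000.
Stacking rule: sum of all bases. $1,450 + $33,200 + $78,400 + $36,000 = $149,050.
Prior failure to appear (+100%): $149,050 × 2 = $298,100.
Voluntary surrender to law enforcement (−35%): $298,100 × 0.65 = $193,765.
$193,765 is within the $700,000 maximum.
$193,765 is at or above the $5,500 minimum.

$193,765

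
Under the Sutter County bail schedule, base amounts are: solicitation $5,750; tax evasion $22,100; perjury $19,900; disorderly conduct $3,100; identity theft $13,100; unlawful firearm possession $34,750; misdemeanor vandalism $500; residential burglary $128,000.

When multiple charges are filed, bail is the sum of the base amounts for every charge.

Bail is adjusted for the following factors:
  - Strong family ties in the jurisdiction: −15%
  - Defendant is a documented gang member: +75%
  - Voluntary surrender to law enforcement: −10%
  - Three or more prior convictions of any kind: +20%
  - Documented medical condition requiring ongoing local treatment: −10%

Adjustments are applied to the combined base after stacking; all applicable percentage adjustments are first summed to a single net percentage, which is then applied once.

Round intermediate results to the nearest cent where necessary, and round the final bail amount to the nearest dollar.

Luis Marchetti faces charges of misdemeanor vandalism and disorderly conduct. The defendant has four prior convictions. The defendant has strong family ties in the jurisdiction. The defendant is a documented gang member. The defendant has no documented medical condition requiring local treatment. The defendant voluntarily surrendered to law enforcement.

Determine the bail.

Base amounts from the schedule: misdemeanor vandalism $500; disorderly conduct $3,100.
Stacking rule: sum of all bases. $500 + $3,100 = $3,600.
Net percentage adjustment: −15% +75% −10% +20% = +70%. $3,600 × 1.7 = $6,120.

$6,120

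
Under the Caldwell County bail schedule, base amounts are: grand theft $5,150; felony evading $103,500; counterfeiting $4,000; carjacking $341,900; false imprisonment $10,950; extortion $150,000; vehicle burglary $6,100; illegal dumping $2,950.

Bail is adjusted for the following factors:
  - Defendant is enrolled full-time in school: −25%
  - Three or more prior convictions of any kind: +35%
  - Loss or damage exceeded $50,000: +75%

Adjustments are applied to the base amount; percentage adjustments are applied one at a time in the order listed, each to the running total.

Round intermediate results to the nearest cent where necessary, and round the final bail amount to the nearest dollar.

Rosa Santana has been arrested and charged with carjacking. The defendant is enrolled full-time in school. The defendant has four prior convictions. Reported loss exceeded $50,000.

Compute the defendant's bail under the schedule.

$605,804

Base amounts from the schedule: carjacking $341,900.
Single charge. Combined base = $341,900.
Defendant is enrolled full-time in school (−25%): $341,900 × 0.75 = $256,425.
Three or more prior convictions of any kind (+35%): $256,425 × 1.35 = $346,173.75.
Loss or damage exceeded $50,000 (+75%): $346,173.75 × 1.75 = $605,804.06.
Rounded to the nearest dollar: $605,804.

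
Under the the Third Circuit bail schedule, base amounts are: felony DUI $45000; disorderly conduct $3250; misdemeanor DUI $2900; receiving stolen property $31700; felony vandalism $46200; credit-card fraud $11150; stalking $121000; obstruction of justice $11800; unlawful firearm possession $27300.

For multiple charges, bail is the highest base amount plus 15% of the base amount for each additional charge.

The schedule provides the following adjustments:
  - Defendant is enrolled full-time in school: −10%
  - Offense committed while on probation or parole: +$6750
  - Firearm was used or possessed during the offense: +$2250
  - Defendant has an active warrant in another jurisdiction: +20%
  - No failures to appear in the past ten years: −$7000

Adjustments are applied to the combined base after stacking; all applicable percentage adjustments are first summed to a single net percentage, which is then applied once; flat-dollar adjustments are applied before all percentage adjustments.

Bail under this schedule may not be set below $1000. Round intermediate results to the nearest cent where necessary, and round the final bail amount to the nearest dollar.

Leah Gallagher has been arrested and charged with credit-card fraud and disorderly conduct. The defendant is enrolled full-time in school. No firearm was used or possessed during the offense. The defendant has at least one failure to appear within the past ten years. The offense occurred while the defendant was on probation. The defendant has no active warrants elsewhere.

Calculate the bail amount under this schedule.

Base amounts from the schedule: credit-card fraud $11150; disorderly conduct $3250.
Stacking rule: highest base plus 15% of each additional charge. Highest is credit-card fraud at $11150. Additional: $3250 × 15% = $487.50. Combined base = $11150 + $487.50 = $11637.50.
Offense committed while on probation or parole (+$6750 flat): $11637.50 + $6750 = $18387.50.
Defendant is enrolled full-time in school (−10%): $18387.50 × 0.9 = $16548.75.
$16548.75 is at or above the $1000 minimum.
Rounded to the nearest dollar: $16549.

$16549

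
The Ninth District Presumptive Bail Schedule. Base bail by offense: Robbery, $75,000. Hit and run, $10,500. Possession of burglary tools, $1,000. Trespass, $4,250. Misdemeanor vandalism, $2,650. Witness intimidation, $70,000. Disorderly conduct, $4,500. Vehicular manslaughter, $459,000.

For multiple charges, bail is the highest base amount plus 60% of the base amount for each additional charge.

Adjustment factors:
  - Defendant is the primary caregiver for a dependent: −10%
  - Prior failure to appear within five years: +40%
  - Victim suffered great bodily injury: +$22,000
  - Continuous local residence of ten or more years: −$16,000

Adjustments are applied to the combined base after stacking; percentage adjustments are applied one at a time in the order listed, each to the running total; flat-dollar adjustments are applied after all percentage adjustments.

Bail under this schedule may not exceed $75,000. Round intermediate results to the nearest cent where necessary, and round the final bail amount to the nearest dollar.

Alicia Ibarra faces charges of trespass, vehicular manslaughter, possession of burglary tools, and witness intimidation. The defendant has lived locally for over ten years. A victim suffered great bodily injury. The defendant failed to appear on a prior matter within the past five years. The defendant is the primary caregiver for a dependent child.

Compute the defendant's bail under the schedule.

$75,000

Base amounts from the schedule: trespass $4,250; vehicular manslaughter $459,000; possession of burglary tools $1,000; witness intimidation $70,000.
Stacking rule: highest base plus 60% of each additional charge. Highest is vehicular manslaughter at $459,000. Additional: $4,250 × 60% = $2,550; $1,000 × 60% = $600; $70,000 × 60% = $42,000. Combined base = $459,000 + $45,150 = $504,150.
Defendant is the primary caregiver for a dependent (−10%): $504,150 × 0.9 = $453,735.
Prior failure to appear within five years (+40%): $453,735 × 1.4 = $635,229.
Victim suffered great bodily injury (+$22,000 flat): $635,229 + $22,000 = $657,229.
Continuous local residence of ten or more years (−$16,000 flat): $657,229 − $16,000 = $641,229.
Result $641,229 exceeds the maximum of $75,000; bail is capped at $75,000.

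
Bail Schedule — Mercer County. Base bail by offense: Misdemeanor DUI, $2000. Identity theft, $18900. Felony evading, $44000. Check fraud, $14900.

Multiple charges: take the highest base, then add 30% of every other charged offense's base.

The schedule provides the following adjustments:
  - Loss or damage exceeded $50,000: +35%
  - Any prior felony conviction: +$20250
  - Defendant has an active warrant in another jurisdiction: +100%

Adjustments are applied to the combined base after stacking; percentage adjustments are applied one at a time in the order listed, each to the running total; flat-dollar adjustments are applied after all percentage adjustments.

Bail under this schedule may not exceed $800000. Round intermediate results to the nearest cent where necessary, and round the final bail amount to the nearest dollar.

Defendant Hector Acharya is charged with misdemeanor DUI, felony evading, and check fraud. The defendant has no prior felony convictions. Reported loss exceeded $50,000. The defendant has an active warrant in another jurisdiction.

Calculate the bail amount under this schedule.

Base amounts from the schedule: misdemeanor DUI $2000; felony evading $44000; check fraud $14900.
Stacking rule: highest base plus 30% of each additional charge. Highest is felony evading at $44000. Additional: $2000 × 30% = $600; $14900 × 30% = $4470. Combined base = $44000 + $5070 = $49070.
Loss or damage exceeded $50,000 (+35%): $49070 × 1.35 = $66244.50.
Defendant has an active warrant in another jurisdiction (+100%): $66244.50 × 2 = $132489.
$132489 is within the $800000 maximum.

$132489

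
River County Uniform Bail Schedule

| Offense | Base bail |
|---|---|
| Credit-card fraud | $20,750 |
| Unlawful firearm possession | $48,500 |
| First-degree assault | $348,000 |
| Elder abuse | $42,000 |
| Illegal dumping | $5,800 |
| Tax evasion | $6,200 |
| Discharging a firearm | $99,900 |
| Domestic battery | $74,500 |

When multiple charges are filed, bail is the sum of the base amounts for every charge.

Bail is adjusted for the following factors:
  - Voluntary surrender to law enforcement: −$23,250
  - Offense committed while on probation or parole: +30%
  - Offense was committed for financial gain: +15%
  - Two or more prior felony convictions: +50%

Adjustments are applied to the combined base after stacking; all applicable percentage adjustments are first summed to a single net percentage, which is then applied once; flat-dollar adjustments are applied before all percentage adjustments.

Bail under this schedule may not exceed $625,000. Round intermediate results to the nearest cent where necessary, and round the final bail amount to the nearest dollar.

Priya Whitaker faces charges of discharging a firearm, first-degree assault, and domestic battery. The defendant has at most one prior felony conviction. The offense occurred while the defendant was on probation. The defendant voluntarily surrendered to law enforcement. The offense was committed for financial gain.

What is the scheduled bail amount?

$625,000

Base amounts from the schedule: discharging a firearm $99,900; first-degree assault $348,000; domestic battery $74,500.
Stacking rule: sum of all bases. $99,900 + $348,000 + $74,500 = $522,400.
Voluntary surrender to law enforcement (−$23,250 flat): $522,400 − $23,250 = $499,150.
Net percentage adjustment: +30% +15% = +45%. $499,150 × 1.45 = $723,767.50.
Result $723,767.50 exceeds the maximum of $625,000; bail is capped at $625,000.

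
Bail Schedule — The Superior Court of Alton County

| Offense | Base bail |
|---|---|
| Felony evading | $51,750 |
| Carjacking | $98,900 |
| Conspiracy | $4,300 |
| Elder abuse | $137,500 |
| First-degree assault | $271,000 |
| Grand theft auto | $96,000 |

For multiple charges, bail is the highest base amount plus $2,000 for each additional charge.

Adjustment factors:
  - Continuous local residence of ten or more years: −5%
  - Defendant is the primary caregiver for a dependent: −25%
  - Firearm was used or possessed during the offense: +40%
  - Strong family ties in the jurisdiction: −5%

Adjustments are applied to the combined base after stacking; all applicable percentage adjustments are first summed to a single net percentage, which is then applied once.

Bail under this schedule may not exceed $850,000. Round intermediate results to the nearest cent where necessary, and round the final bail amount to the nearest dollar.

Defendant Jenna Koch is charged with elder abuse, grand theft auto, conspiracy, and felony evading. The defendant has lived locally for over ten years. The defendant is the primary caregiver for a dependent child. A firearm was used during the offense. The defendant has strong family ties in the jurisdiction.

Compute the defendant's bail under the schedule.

$150,675

Base amounts from the schedule: elder abuse $137,500; grand theft auto $96,000; conspiracy $4,300; felony evading $51,750.
Stacking rule: highest base plus $2,000 per additional charge. Highest is elder abuse at $137,500; 3 additional charges → +$6,000. Combined base = $143,500.
Net percentage adjustment: −5% −25% +40% −5% = +5%. $143,500 × 1.05 = $150,675.
$150,675 is within the $850,000 maximum.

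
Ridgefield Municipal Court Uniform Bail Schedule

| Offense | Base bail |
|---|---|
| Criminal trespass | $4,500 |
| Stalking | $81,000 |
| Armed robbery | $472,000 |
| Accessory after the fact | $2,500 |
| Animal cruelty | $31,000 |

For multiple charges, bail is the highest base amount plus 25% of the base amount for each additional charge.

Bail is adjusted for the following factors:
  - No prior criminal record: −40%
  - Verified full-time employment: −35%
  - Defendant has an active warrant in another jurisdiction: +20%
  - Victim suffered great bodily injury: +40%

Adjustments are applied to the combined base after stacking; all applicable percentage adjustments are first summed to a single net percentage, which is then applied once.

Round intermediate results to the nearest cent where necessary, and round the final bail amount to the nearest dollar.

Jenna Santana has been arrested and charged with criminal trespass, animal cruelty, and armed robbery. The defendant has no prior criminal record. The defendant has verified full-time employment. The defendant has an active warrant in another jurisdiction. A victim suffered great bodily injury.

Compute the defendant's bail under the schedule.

Base amounts from the schedule: criminal trespass $4,500; animal cruelty $31,000; armed robbery $472,000.
Stacking rule: highest base plus 25% of each additional charge. Highest is armed robbery at $472,000. Additional: $4,500 × 25% = $1,125; $31,000 × 25% = $7,750. Combined base = $472,000 + $8,875 = $480,875.
Net percentage adjustment: −40% −35% +20% +40% = −15%. $480,875 × 0.85 = $408,743.75.
Rounded to the nearest dollar: $408,744.

$408,744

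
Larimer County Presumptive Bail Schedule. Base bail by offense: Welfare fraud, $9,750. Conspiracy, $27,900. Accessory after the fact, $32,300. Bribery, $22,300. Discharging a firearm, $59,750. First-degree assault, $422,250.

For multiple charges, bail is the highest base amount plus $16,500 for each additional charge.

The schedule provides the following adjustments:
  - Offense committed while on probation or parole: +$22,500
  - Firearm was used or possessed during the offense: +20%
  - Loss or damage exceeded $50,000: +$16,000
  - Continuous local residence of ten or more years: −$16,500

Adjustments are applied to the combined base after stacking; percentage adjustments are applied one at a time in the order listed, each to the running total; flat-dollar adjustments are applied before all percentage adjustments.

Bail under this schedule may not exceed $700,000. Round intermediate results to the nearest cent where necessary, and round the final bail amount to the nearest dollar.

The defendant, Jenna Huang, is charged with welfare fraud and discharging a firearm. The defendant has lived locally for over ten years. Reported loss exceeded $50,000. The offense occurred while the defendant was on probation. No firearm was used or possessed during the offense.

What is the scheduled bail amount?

$98,250

Base amounts from the schedule: welfare fraud $9,750; discharging a firearm $59,750.
Stacking rule: highest base plus $16,500 per additional charge. Highest is discharging a firearm at $59,750; 1 additional charge → +$16,500. Combined base = $76,250.
Offense committed while on probation or parole (+$22,500 flat): $76,250 + $22,500 = $98,750.
Loss or damage exceeded $50,000 (+$16,000 flat): $98,750 + $16,000 = $114,750.
Continuous local residence of ten or more years (−$16,500 flat): $114,750 − $16,500 = $98,250.
$98,250 is within the $700,000 maximum.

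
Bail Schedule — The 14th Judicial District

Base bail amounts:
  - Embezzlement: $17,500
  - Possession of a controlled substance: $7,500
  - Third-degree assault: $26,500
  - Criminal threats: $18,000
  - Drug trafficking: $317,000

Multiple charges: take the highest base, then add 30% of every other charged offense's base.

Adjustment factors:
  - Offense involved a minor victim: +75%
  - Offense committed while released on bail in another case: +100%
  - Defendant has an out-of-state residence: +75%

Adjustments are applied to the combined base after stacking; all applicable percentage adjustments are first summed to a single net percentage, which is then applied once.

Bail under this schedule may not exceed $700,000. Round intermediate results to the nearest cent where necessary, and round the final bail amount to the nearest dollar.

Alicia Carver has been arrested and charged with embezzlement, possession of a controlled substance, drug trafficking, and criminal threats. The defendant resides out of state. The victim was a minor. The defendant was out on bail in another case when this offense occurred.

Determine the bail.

Base amounts from the schedule: embezzlement $17,500; possession of a controlled substance $7,500; drug trafficking $317,000; criminal threats $18,000.
Stacking rule: highest base plus 30% of each additional charge. Highest is drug trafficking at $317,000. Additional: $17,500 × 30% = $5,250; $7,500 × 30% = $2,250; $18,000 × 30% = $5,400. Combined base = $317,000 + $12,900 = $329,900.
Net percentage adjustment: +75% +100% +75% = +250%. $329,900 × 3.5 = $1,154,650.
Result $1,154,650 exceeds the maximum of $700,000; bail is capped at $700,000.

$700,000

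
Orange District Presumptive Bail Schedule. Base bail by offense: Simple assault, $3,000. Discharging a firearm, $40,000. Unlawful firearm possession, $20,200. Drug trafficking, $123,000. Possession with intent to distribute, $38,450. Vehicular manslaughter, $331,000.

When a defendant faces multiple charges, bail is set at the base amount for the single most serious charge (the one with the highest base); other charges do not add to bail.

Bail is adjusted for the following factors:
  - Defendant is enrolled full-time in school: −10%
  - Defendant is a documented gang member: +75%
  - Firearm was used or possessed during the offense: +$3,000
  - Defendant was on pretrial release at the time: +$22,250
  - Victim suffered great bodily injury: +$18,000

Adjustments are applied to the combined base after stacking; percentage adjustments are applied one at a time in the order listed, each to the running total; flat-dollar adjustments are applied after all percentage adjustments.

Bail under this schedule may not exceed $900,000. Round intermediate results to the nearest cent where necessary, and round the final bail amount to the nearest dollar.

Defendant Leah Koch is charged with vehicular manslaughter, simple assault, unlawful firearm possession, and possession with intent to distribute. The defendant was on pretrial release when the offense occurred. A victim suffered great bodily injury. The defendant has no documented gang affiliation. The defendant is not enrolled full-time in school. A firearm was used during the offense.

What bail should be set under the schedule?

Base amounts from the schedule: vehicular manslaughter $331,000; simple assault $3,000; unlawful firearm possession $20,200; possession with intent to distribute $38,450.
Stacking rule: use the highest base only. Highest is vehicular manslaughter at $331,000. Combined base = $331,000.
Firearm was used or possessed during the offense (+$3,000 flat): $331,000 + $3,000 = $334,000.
Defendant was on pretrial release at the time (+$22,250 flat): $334,000 + $22,250 = $356,250.
Victim suffered great bodily injury (+$18,000 flat): $356,250 + $18,000 = $374,250.
$374,250 is within the $900,000 maximum.

$374,250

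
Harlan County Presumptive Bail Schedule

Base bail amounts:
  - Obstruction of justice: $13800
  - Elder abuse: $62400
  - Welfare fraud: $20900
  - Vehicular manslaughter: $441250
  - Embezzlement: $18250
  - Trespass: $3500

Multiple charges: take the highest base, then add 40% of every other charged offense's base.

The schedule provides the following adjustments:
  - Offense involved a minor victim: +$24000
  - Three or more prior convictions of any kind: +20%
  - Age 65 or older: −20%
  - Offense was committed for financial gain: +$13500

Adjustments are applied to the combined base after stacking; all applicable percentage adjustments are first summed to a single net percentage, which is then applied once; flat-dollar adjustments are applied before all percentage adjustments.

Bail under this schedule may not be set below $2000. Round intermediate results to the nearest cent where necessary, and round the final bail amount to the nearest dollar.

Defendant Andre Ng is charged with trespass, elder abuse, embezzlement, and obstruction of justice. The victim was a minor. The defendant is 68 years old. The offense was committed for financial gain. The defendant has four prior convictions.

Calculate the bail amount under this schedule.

Base amounts from the schedule: trespass $3500; elder abuse $62400; embezzlement $18250; obstruction of justice $13800.
Stacking rule: highest base plus 40% of each additional charge. Highest is elder abuse at $62400. Additional: $3500 × 40% = $1400; $18250 × 40% = $7300; $13800 × 40% = $5520. Combined base = $62400 + $14220 = $76620.
Offense involved a minor victim (+$24000 flat): $76620 + $24000 = $100620.
Offense was committed for financial gain (+$13500 flat): $100620 + $13500 = $114120.
Net percentage adjustment: +20% −20% = +0%. $114120 × 1 = $114120.
$114120 is at or above the $2000 minimum.

$114120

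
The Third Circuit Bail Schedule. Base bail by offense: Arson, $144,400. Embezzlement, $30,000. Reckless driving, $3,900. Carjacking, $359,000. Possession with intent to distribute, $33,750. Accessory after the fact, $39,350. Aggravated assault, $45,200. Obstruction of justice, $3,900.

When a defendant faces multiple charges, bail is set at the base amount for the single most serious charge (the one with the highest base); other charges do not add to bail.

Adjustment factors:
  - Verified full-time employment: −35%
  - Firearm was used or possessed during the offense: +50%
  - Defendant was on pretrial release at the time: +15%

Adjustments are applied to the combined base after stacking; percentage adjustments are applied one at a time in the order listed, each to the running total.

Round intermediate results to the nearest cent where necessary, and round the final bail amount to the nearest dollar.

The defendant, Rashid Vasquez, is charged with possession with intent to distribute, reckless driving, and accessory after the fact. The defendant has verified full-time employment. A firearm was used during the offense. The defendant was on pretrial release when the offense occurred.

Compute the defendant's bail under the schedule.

$44,121

Base amounts from the schedule: possession with intent to distribute $33,750; reckless driving $3,900; accessory after the fact $39,350.
Stacking rule: use the highest base only. Highest is accessory after the fact at $39,350. Combined base = $39,350.
Verified full-time employment (−35%): $39,350 × 0.65 = $25,577.50.
Firearm was used or possessed during the offense (+50%): $25,577.50 × 1.5 = $38,366.25.
Defendant was on pretrial release at the time (+15%): $38,366.25 × 1.15 = $44,121.19.
Rounded to the nearest dollar: $44,121.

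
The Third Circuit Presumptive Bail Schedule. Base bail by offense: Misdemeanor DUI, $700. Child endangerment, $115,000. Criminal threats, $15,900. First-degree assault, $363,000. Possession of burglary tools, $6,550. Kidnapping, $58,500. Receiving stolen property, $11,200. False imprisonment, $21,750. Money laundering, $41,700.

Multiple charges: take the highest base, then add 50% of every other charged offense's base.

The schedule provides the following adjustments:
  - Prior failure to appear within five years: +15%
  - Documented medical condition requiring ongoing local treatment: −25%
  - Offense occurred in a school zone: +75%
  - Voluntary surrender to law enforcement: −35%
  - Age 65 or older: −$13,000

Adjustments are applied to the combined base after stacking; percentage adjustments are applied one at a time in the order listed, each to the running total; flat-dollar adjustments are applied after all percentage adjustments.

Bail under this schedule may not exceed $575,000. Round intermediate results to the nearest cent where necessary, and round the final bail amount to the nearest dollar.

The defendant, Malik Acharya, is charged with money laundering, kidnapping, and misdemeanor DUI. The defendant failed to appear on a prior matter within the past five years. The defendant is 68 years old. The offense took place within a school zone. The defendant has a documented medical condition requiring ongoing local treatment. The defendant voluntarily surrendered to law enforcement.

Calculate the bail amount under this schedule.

Base amounts from the schedule: money laundering $41,700; kidnapping $58,500; misdemeanor DUI $700.
Stacking rule: highest base plus 50% of each additional charge. Highest is kidnapping at $58,500. Additional: $41,700 × 50% = $20,850; $700 × 50% = $350. Combined base = $58,500 + $21,200 = $79,700.
Prior failure to appear within five years (+15%): $79,700 × 1.15 = $91,655.
Documented medical condition requiring ongoing local treatment (−25%): $91,655 × 0.75 = $68,741.25.
Offense occurred in a school zone (+75%): $68,741.25 × 1.75 = $120,297.19.
Voluntary surrender to law enforcement (−35%): $120,297.19 × 0.65 = $78,193.17.
Age 65 or older (−$13,000 flat): $78,193.17 − $13,000 = $65,193.17.
$65,193.17 is within the $575,000 maximum.
Rounded to the nearest dollar: $65,193.

$65,193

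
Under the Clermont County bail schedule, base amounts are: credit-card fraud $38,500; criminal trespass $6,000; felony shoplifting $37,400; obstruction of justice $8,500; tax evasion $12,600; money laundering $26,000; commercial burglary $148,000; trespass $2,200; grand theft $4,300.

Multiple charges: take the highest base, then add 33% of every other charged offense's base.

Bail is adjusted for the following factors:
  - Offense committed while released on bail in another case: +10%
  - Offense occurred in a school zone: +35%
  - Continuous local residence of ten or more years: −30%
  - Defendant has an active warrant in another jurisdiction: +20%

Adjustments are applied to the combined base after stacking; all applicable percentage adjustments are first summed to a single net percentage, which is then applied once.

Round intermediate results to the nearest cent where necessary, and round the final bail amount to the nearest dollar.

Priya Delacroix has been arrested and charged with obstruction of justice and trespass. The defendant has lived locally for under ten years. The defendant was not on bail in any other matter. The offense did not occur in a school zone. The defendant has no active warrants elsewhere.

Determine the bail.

Base amounts from the schedule: obstruction of justice $8,500; trespass $2,200.
Stacking rule: highest base plus 33% of each additional charge. Highest is obstruction of justice at $8,500. Additional: $2,200 × 33% = $726. Combined base = $8,500 + $726 = $9,226.
No adjustment factors apply to this defendant.

$9,226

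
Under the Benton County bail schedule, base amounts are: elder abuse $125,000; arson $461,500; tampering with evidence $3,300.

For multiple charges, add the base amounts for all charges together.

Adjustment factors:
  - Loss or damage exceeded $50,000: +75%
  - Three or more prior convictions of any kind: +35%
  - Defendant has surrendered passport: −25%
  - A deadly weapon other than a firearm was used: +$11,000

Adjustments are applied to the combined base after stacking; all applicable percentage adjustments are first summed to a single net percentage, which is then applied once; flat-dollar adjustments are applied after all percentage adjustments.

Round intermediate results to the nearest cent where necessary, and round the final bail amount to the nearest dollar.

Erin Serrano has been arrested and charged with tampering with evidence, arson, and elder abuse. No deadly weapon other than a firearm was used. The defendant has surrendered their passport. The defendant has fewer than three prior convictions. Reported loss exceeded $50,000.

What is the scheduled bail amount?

Base amounts from the schedule: tampering with evidence $3,300; arson $461,500; elder abuse $125,000.
Stacking rule: sum of all bases. $3,300 + $461,500 + $125,000 = $589,800.
Net percentage adjustment: +75% −25% = +50%. $589,800 × 1.5 = $884,700.

$884,700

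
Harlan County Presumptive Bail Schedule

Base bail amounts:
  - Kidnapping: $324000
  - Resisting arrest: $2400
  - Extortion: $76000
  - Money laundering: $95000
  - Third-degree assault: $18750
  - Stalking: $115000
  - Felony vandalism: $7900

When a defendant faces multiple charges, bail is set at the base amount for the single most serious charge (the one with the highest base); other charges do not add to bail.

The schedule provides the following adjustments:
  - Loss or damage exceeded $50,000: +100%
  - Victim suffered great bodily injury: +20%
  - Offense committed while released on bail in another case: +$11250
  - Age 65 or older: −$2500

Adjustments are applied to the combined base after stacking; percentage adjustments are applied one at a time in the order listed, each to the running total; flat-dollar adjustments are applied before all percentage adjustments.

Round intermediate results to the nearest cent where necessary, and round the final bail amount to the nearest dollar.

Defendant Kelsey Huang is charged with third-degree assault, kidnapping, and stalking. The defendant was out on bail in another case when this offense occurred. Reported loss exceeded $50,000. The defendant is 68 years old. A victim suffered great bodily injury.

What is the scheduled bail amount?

Base amounts from the schedule: third-degree assault $18750; kidnapping $324000; stalking $115000.
Stacking rule: use the highest base only. Highest is kidnapping at $324000. Combined base = $324000.
Offense committed while released on bail in another case (+$11250 flat): $324000 + $11250 = $335250.
Age 65 or older (−$2500 flat): $335250 − $2500 = $332750.
Loss or damage exceeded $50,000 (+100%): $332750 × 2 = $665500.
Victim suffered great bodily injury (+20%): $665500 × 1.2 = $798600.

$798600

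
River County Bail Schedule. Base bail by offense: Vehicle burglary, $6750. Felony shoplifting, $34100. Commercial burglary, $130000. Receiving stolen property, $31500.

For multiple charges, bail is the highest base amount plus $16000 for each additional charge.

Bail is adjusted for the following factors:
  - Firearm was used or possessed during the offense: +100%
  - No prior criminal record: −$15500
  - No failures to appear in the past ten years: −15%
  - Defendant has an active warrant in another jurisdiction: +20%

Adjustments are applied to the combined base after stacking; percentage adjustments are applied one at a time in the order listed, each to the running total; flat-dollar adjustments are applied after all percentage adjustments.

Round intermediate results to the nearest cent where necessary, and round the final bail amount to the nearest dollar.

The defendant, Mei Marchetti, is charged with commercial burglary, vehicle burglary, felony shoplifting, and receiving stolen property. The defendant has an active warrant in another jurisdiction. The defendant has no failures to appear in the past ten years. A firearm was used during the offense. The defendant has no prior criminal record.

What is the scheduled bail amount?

Base amounts from the schedule: commercial burglary $130000; vehicle burglary $6750; felony shoplifting $34100; receiving stolen property $31500.
Stacking rule: highest base plus $16000 per additional charge. Highest is commercial burglary at $130000; 3 additional charges → +$48000. Combined base = $178000.
Firearm was used or possessed during the offense (+100%): $178000 × 2 = $356000.
No failures to appear in the past ten years (−15%): $356000 × 0.85 = $302600.
Defendant has an active warrant in another jurisdiction (+20%): $302600 × 1.2 = $363120.
No prior criminal record (−$15500 flat): $363120 − $15500 = $347620.

$347620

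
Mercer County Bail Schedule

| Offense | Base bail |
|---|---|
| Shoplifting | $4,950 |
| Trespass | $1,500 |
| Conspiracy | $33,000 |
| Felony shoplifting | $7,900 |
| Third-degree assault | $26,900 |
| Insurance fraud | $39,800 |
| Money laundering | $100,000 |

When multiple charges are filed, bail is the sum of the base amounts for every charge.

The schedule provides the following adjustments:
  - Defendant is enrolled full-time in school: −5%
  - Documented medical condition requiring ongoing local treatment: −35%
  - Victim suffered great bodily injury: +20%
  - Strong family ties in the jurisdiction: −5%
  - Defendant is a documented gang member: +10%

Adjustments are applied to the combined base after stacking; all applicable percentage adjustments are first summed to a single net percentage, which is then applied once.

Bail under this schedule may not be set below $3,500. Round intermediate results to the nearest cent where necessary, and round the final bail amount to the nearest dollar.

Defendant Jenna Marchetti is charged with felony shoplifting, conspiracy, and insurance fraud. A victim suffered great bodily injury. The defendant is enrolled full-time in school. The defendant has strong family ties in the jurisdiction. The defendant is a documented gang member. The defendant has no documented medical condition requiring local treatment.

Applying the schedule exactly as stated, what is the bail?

$96,840

Base amounts from the schedule: felony shoplifting $7,900; conspiracy $33,000; insurance fraud $39,800.
Stacking rule: sum of all bases. $7,900 + $33,000 + $39,800 = $80,700.
Net percentage adjustment: −5% +20% −5% +10% = +20%. $80,700 × 1.2 = $96,840.
$96,840 is at or above the $3,500 minimum.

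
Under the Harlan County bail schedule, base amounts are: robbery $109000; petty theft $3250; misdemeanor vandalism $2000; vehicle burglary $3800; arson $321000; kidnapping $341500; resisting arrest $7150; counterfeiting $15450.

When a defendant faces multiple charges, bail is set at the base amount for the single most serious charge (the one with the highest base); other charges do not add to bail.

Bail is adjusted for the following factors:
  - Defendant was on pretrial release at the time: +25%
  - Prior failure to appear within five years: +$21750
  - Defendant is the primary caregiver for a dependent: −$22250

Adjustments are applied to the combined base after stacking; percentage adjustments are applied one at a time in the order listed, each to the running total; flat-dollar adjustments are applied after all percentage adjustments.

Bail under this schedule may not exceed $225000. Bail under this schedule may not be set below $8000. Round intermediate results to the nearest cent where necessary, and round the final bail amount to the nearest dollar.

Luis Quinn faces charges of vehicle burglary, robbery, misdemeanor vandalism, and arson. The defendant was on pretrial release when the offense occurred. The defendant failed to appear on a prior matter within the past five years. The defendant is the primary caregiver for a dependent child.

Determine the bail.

Base amounts from the schedule: vehicle burglary $3800; robbery $109000; misdemeanor vandalism $2000; arson $321000.
Stacking rule: use the highest base only. Highest is arson at $321000. Combined base = $321000.
Defendant was on pretrial release at the time (+25%): $321000 × 1.25 = $401250.
Prior failure to appear within five years (+$21750 flat): $401250 + $21750 = $423000.
Defendant is the primary caregiver for a dependent (−$22250 flat): $423000 − $22250 = $400750.
Result $400750 exceeds the maximum of $225000; bail is capped at $225000.
$225000 is at or above the $8000 minimum.

$225000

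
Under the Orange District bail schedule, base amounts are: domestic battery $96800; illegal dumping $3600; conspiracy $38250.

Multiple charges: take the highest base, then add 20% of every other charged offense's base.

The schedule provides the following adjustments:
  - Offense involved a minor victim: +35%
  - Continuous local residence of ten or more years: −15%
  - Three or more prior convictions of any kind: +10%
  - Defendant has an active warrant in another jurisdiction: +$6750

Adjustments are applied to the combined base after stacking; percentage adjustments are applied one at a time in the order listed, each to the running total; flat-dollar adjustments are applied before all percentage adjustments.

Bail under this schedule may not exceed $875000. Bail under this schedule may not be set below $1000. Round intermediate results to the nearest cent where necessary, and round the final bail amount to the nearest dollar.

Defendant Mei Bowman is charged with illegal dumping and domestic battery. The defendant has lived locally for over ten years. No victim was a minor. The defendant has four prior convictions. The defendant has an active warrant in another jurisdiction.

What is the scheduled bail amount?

$97492

Base amounts from the schedule: illegal dumping $3600; domestic battery $96800.
Stacking rule: highest base plus 20% of each additional charge. Highest is domestic battery at $96800. Additional: $3600 × 20% = $720. Combined base = $96800 + $720 = $97520.
Defendant has an active warrant in another jurisdiction (+$6750 flat): $97520 + $6750 = $104270.
Continuous local residence of ten or more years (−15%): $104270 × 0.85 = $88629.50.
Three or more prior convictions of any kind (+10%): $88629.50 × 1.1 = $97492.45.
$97492.45 is within the $875000 maximum.
$97492.45 is at or above the $1000 minimum.
Rounded to the nearest dollar: $97492.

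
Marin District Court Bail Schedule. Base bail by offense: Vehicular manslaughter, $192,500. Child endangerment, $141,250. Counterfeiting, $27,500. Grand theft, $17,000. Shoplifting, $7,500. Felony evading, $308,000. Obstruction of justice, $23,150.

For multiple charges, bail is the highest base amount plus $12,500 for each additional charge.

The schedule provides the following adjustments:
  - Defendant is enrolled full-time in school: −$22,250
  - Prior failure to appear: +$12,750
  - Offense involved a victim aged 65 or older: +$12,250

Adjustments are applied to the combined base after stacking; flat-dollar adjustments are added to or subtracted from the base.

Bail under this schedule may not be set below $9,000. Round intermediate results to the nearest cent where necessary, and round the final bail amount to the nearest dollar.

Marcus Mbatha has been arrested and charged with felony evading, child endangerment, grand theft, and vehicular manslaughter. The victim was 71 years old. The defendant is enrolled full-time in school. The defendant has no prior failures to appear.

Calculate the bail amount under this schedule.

Base amounts from the schedule: felony evading $308,000; child endangerment $141,250; grand theft $17,000; vehicular manslaughter $192,500.
Stacking rule: highest base plus $12,500 per additional charge. Highest is felony evading at $308,000; 3 additional charges → +$37,500. Combined base = $345,500.
Defendant is enrolled full-time in school (−$22,250 flat): $345,500 − $22,250 = $323,250.
Offense involved a victim aged 65 or older (+$12,250 flat): $323,250 + $12,250 = $335,500.
$335,500 is at or above the $9,000 minimum.

$335,500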